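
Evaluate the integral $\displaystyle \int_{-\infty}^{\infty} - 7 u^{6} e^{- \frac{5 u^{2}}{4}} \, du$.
$- \frac{336 \sqrt{5} \sqrt{\pi}}{125}$

Consider the simpler parametrised integral
$$J(a) = \int_{-\infty}^{\infty} - 7 e^{- a u^{2}} \, du = - \frac{7 \sqrt{\pi}}{\sqrt{a}}.$$

Differentiating under the integral sign brings down a factor of $(-u^2)$:
$$\frac{dJ}{da} = \int_{-\infty}^{\infty} 7 u^{2} e^{- a u^{2}} \, du = \frac{7 \sqrt{\pi}}{2 a^{\frac{3}{2}}}.$$

Repeating $3$ times in total — each differentiation brings down another $(-u^2)$ — gives
$$\frac{d^{3}J}{da^{3}} = \int_{-\infty}^{\infty} 7 u^{6} e^{- a u^{2}} \, du = \frac{105 \sqrt{\pi}}{8 a^{\frac{7}{2}}},$$
and the integrand here is $(-1)^{3}$ times the target integrand, so $I = (-1)^{3}\,\frac{d^{3}J}{da^{3}} = - \frac{105 \sqrt{\pi}}{8 a^{\frac{7}{2}}}$.

Setting $a = \frac{5}{4}$:
$$I = - \frac{336 \sqrt{5} \sqrt{\pi}}{125}.$$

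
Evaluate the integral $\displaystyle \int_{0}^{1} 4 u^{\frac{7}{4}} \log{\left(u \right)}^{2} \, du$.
$\frac{512}{1331}$

Begin with the known integral
$$J(a) = \int_{0}^{1} 4 u^{a} \, du = \frac{4}{a + 1}.$$

Differentiating under the integral sign brings down a factor of $\ln u$:
$$\frac{dJ}{da} = \int_{0}^{1} 4 u^{a} \log{\left(u \right)} \, du = - \frac{4}{\left(a + 1\right)^{2}}.$$

Repeating twice in total — each differentiation brings down another $\ln u$ — gives
$$\frac{d^{2}J}{da^{2}} = \int_{0}^{1} 4 u^{a} \log{\left(u \right)}^{2} \, du = \frac{8}{\left(a + 1\right)^{3}},$$
and the integrand here is exactly the target integrand, so $I = \frac{8}{\left(a + 1\right)^{3}}$.

Setting $a = \frac{7}{4}$:
$$I = \frac{512}{1331}.$$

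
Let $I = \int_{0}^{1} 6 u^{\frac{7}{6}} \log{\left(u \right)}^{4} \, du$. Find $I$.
$\frac{1119744}{371293}$

Start from the elementary integral
$$J(a) = \int_{0}^{1} 6 u^{a} \, du = \frac{6}{a + 1}.$$

Differentiating under the integral sign brings down a factor of $\ln u$:
$$\frac{dJ}{da} = \int_{0}^{1} 6 u^{a} \log{\left(u \right)} \, du = - \frac{6}{\left(a + 1\right)^{2}}.$$

Repeating $4$ times in total — each differentiation brings down another $\ln u$ — gives
$$\frac{d^{4}J}{da^{4}} = \int_{0}^{1} 6 u^{a} \log{\left(u \right)}^{4} \, du = \frac{144}{\left(a + 1\right)^{5}},$$
and the integrand here is exactly the target integrand, so $I = \frac{144}{\left(a + 1\right)^{5}}$.

Setting $a = \frac{7}{6}$:
$$I = \frac{1119744}{371293}.$$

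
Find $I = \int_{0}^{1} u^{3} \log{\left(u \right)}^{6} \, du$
$\frac{45}{1024}$

Consider the simpler parametrised integral
$$J(a) = \int_{0}^{1} u^{a} \, du = \frac{1}{a + 1}.$$

Differentiating under the integral sign brings down a factor of $\ln u$:
$$\frac{dJ}{da} = \int_{0}^{1} u^{a} \log{\left(u \right)} \, du = - \frac{1}{\left(a + 1\right)^{2}}.$$

Repeating $6$ times in total — each differentiation brings down another $\ln u$ — gives
$$\frac{d^{6}J}{da^{6}} = \int_{0}^{1} u^{a} \log{\left(u \right)}^{6} \, du = \frac{720}{\left(a + 1\right)^{7}},$$
and the integrand here is exactly the target integrand, so $I = \frac{720}{\left(a + 1\right)^{7}}$.

Setting $a = 3$:
$$I = \frac{45}{1024}.$$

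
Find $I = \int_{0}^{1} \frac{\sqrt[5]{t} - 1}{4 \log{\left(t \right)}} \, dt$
$- \frac{\log{\left(5 \right)}}{4} + \frac{\log{\left(6 \right)}}{4}$

Introduce a parameter $a$ in the exponent: let $I(a) = \int_{0}^{1} \frac{t^{a} - 1}{4 \log{\left(t \right)}} \, dt$.

Since $\dfrac{\partial}{\partial a}\,t^{a} = t^{a} \ln t$, the $\ln t$ in the denominator cancels and
$$\frac{dI}{da} = \int_{0}^{1} \frac{1}{4} t^{a} \, dt = \frac{1}{4} \left[\frac{t^{a+1}}{a+1}\right]_0^1 = \frac{1}{4 \left(a + 1\right)}.$$

Integrating with respect to $a$ gives $I(a) = \frac{\log{\left(a + 1 \right)}}{4} + C$.

At $a = 0$ the integrand is identically $0$, so $I(0) = 0$. The closed form gives $0$, hence $C = 0$.

Setting $a = \frac{1}{5}$:
$$I = - \frac{\log{\left(5 \right)}}{4} + \frac{\log{\left(6 \right)}}{4}.$$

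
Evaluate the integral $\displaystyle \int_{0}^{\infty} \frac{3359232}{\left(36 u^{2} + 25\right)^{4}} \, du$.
$\frac{17496 \pi}{15625}$

Begin with the known result
$$J(a) = \int_{0}^{\infty} \frac{2}{a^{2} + u^{2}} \, du = \frac{\pi}{a}.$$

Differentiating under the integral sign with respect to $a$,
$$\frac{dJ}{da} = \int_{0}^{\infty} - \frac{4 a}{\left(a^{2} + u^{2}\right)^{2}} \, du = - \frac{\pi}{a^{2}},$$
so $\int_{0}^{\infty} \frac{2}{\left(a^{2} + u^{2}\right)^{2}} \, du = \frac{\pi}{2 a^{3}}$.

Repeating — each differentiation of $1/(u^2+a^2)^j$ produces $-2ja/(u^2+a^2)^{j+1}$ — and dividing through by $-2ja$ at each step yields, after $3$ differentiations in total,
$$\int_{0}^{\infty} \frac{2}{\left(a^{2} + u^{2}\right)^{4}} \, du = \frac{5 \pi}{16 a^{7}}.$$

Setting $a = \frac{5}{6}$:
$$I = \frac{17496 \pi}{15625}.$$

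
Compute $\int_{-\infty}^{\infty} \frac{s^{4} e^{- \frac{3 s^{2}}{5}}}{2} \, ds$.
$\frac{25 \sqrt{15} \sqrt{\pi}}{72}$

Start from the elementary integral
$$J(a) = \int_{-\infty}^{\infty} \frac{e^{- a s^{2}}}{2} \, ds = \frac{\sqrt{\pi}}{2 \sqrt{a}}.$$

Differentiating under the integral sign brings down a factor of $(-s^2)$:
$$\frac{dJ}{da} = \int_{-\infty}^{\infty} - \frac{s^{2} e^{- a s^{2}}}{2} \, ds = - \frac{\sqrt{\pi}}{4 a^{\frac{3}{2}}}.$$

Repeating twice in total — each differentiation brings down another $(-s^2)$ — gives
$$\frac{d^{2}J}{da^{2}} = \int_{-\infty}^{\infty} \frac{s^{4} e^{- a s^{2}}}{2} \, ds = \frac{3 \sqrt{\pi}}{8 a^{\frac{5}{2}}},$$
and the integrand here is exactly the target integrand, so $I = \frac{3 \sqrt{\pi}}{8 a^{\frac{5}{2}}}$.

Setting $a = \frac{3}{5}$:
$$I = \frac{25 \sqrt{15} \sqrt{\pi}}{72}.$$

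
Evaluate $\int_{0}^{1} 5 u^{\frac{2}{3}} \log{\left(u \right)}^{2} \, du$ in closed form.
$\frac{54}{25}$

Start from the elementary integral
$$J(a) = \int_{0}^{1} 5 u^{a} \, du = \frac{5}{a + 1}.$$

Differentiating under the integral sign brings down a factor of $\ln u$:
$$\frac{dJ}{da} = \int_{0}^{1} 5 u^{a} \log{\left(u \right)} \, du = - \frac{5}{\left(a + 1\right)^{2}}.$$

Repeating twice in total — each differentiation brings down another $\ln u$ — gives
$$\frac{d^{2}J}{da^{2}} = \int_{0}^{1} 5 u^{a} \log{\left(u \right)}^{2} \, du = \frac{10}{\left(a + 1\right)^{3}},$$
and the integrand here is exactly the target integrand, so $I = \frac{10}{\left(a + 1\right)^{3}}$.

Setting $a = \frac{2}{3}$:
$$I = \frac{54}{25}.$$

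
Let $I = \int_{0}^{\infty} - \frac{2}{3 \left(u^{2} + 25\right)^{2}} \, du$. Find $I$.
$- \frac{\pi}{750}$

Begin with the known result
$$J(a) = \int_{0}^{\infty} - \frac{2}{3 \left(a^{2} + u^{2}\right)} \, du = - \frac{\pi}{3 a}.$$

Differentiating under the integral sign with respect to $a$,
$$\frac{dJ}{da} = \int_{0}^{\infty} \frac{4 a}{3 \left(a^{2} + u^{2}\right)^{2}} \, du = \frac{\pi}{3 a^{2}},$$
so $\int_{0}^{\infty} - \frac{2}{3 \left(a^{2} + u^{2}\right)^{2}} \, du = - \frac{\pi}{6 a^{3}}$.

Setting $a = 5$:
$$I = - \frac{\pi}{750}.$$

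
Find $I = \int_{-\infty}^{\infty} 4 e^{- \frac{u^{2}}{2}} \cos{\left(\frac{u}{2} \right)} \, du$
$\frac{4 \sqrt{2} \sqrt{\pi}}{e^{\frac{1}{8}}}$

Let $b$ denote the cosine frequency and define $I(b) = \int_{-\infty}^{\infty} 4 e^{- \frac{u^{2}}{2}} \cos{\left(b u \right)} \, du$.

Differentiating under the integral sign,
$$I'(b) = \int_{-\infty}^{\infty} - 4 u e^{- \frac{u^{2}}{2}} \sin{\left(b u \right)} \, du.$$

Integrate $\int_{-\infty}^{\infty} u \sin(b u)\, e^{- \frac{u^{2}}{2}}\, du$ by parts with $w = \sin(b u)$ and $dv = u\, e^{- \frac{u^{2}}{2}}\, du$, giving $v = - e^{- \frac{u^{2}}{2}}$. The boundary term vanishes and
$$\int_{-\infty}^{\infty} u \sin(b u)\, e^{- \frac{u^{2}}{2}}\, du = b \int_{-\infty}^{\infty} \cos(b u)\, e^{- \frac{u^{2}}{2}}\, du,$$
so $I'(b) = - b\, I(b)$.

This is a separable first-order ODE; solving with the initial condition $I(0) = \int_{-\infty}^{\infty} 4 e^{- \frac{u^{2}}{2}}\,du = 4 \sqrt{2} \sqrt{\pi}$ gives
$$I(b) = 4 \sqrt{2} \sqrt{\pi} e^{- \frac{b^{2}}{2}}.$$

Setting $b = \frac{1}{2}$:
$$I = \frac{4 \sqrt{2} \sqrt{\pi}}{e^{\frac{1}{8}}}.$$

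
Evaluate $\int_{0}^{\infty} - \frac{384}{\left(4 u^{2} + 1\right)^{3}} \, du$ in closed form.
$- 36 \pi$

Recall the elementary integral
$$J(a) = \int_{0}^{\infty} - \frac{6}{a^{2} + u^{2}} \, du = - \frac{3 \pi}{a}.$$

Differentiating under the integral sign with respect to $a$,
$$\frac{dJ}{da} = \int_{0}^{\infty} \frac{12 a}{\left(a^{2} + u^{2}\right)^{2}} \, du = \frac{3 \pi}{a^{2}},$$
so $\int_{0}^{\infty} - \frac{6}{\left(a^{2} + u^{2}\right)^{2}} \, du = - \frac{3 \pi}{2 a^{3}}$.

Repeating — each differentiation of $1/(u^2+a^2)^j$ produces $-2ja/(u^2+a^2)^{j+1}$ — and dividing through by $-2ja$ at each step yields, after $2$ differentiations in total,
$$\int_{0}^{\infty} - \frac{6}{\left(a^{2} + u^{2}\right)^{3}} \, du = - \frac{9 \pi}{8 a^{5}}.$$

Setting $a = \frac{1}{2}$:
$$I = - 36 \pi.$$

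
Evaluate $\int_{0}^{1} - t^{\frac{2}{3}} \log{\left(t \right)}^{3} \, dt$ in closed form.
$\frac{486}{625}$

Consider the simpler parametrised integral
$$J(a) = \int_{0}^{1} - t^{a} \, dt = - \frac{1}{a + 1}.$$

Differentiating under the integral sign brings down a factor of $\ln t$:
$$\frac{dJ}{da} = \int_{0}^{1} - t^{a} \log{\left(t \right)} \, dt = \frac{1}{\left(a + 1\right)^{2}}.$$

Repeating $3$ times in total — each differentiation brings down another $\ln t$ — gives
$$\frac{d^{3}J}{da^{3}} = \int_{0}^{1} - t^{a} \log{\left(t \right)}^{3} \, dt = \frac{6}{\left(a + 1\right)^{4}},$$
and the integrand here is exactly the target integrand, so $I = \frac{6}{\left(a + 1\right)^{4}}$.

Setting $a = \frac{2}{3}$:
$$I = \frac{486}{625}.$$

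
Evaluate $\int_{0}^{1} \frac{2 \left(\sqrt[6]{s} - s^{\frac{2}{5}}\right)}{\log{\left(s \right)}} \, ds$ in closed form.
$\log{\left(\frac{25}{36} \right)}$

Consider the one-parameter family: let $I(a) = \int_{0}^{1} \frac{2 \left(- s^{\frac{2}{5}} + s^{a}\right)}{\log{\left(s \right)}} \, ds$.

Since $\dfrac{\partial}{\partial a}\,s^{a} = s^{a} \ln s$, the $\ln s$ in the denominator cancels and
$$\frac{dI}{da} = \int_{0}^{1} 2 s^{a} \, ds = 2 \left[\frac{s^{a+1}}{a+1}\right]_0^1 = \frac{2}{a + 1}.$$

Integrating with respect to $a$ gives $I(a) = \log{\left(\frac{25 \left(a + 1\right)^{2}}{49} \right)} + C$.

At $a = \frac{2}{5}$ the integrand is identically $0$, so $I(\frac{2}{5}) = 0$. The closed form gives $0$, hence $C = 0$.

Setting $a = \frac{1}{6}$:
$$I = \log{\left(\frac{25}{36} \right)}.$$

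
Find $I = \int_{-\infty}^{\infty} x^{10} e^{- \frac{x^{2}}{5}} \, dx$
$\frac{2953125 \sqrt{5} \sqrt{\pi}}{32}$

Begin with the known integral
$$J(a) = \int_{-\infty}^{\infty} e^{- a x^{2}} \, dx = \frac{\sqrt{\pi}}{\sqrt{a}}.$$

Differentiating under the integral sign brings down a factor of $(-x^2)$:
$$\frac{dJ}{da} = \int_{-\infty}^{\infty} - x^{2} e^{- a x^{2}} \, dx = - \frac{\sqrt{\pi}}{2 a^{\frac{3}{2}}}.$$

Repeating $5$ times in total — each differentiation brings down another $(-x^2)$ — gives
$$\frac{d^{5}J}{da^{5}} = \int_{-\infty}^{\infty} - x^{10} e^{- a x^{2}} \, dx = - \frac{945 \sqrt{\pi}}{32 a^{\frac{11}{2}}},$$
and the integrand here is $(-1)^{5}$ times the target integrand, so $I = (-1)^{5}\,\frac{d^{5}J}{da^{5}} = \frac{945 \sqrt{\pi}}{32 a^{\frac{11}{2}}}$.

Setting $a = \frac{1}{5}$:
$$I = \frac{2953125 \sqrt{5} \sqrt{\pi}}{32}.$$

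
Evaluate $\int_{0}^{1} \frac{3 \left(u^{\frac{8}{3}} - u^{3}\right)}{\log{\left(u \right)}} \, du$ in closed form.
$- \log{\left(\frac{1728}{1331} \right)}$

Replace the exponent $3$ by a parameter $a$: let $I(a) = \int_{0}^{1} \frac{3 \left(u^{\frac{8}{3}} - u^{a}\right)}{\log{\left(u \right)}} \, du$.

Since $\dfrac{\partial}{\partial a}\,u^{a} = u^{a} \ln u$, the $\ln u$ in the denominator cancels and
$$\frac{dI}{da} = \int_{0}^{1} -3 u^{a} \, du = -3 \left[\frac{u^{a+1}}{a+1}\right]_0^1 = - \frac{3}{a + 1}.$$

Integrating with respect to $a$ gives $I(a) = - \log{\left(\frac{27 \left(a + 1\right)^{3}}{1331} \right)} + C$.

At $a = \frac{8}{3}$ the integrand is identically $0$, so $I(\frac{8}{3}) = 0$. The closed form gives $0$, hence $C = 0$.

Setting $a = 3$:
$$I = - \log{\left(\frac{1728}{1331} \right)}.$$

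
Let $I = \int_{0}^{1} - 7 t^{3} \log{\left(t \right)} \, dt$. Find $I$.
$\frac{7}{16}$

Start from the elementary integral
$$J(a) = \int_{0}^{1} - 7 t^{a} \, dt = - \frac{7}{a + 1}.$$

Differentiating under the integral sign brings down a factor of $\ln t$:
$$\frac{dJ}{da} = \int_{0}^{1} - 7 t^{a} \log{\left(t \right)} \, dt = \frac{7}{\left(a + 1\right)^{2}}.$$

The integral on the left is $I$, so $I = \frac{7}{\left(a + 1\right)^{2}}$.

Setting $a = 3$:
$$I = \frac{7}{16}.$$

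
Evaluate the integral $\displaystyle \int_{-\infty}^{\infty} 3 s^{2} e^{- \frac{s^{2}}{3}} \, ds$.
$\frac{9 \sqrt{3} \sqrt{\pi}}{2}$

Start from the elementary integral
$$J(a) = \int_{-\infty}^{\infty} 3 e^{- a s^{2}} \, ds = \frac{3 \sqrt{\pi}}{\sqrt{a}}.$$

Differentiating under the integral sign brings down a factor of $(-s^2)$:
$$\frac{dJ}{da} = \int_{-\infty}^{\infty} - 3 s^{2} e^{- a s^{2}} \, ds = - \frac{3 \sqrt{\pi}}{2 a^{\frac{3}{2}}}.$$

The integral on the left is $-I$, so $I = \frac{3 \sqrt{\pi}}{2 a^{\frac{3}{2}}}$.

Setting $a = \frac{1}{3}$:
$$I = \frac{9 \sqrt{3} \sqrt{\pi}}{2}.$$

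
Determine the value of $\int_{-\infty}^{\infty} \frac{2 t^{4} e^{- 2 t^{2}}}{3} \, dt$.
$\frac{\sqrt{2} \sqrt{\pi}}{16}$

Consider the simpler parametrised integral
$$J(a) = \int_{-\infty}^{\infty} \frac{2 e^{- a t^{2}}}{3} \, dt = \frac{2 \sqrt{\pi}}{3 \sqrt{a}}.$$

Differentiating under the integral sign brings down a factor of $(-t^2)$:
$$\frac{dJ}{da} = \int_{-\infty}^{\infty} - \frac{2 t^{2} e^{- a t^{2}}}{3} \, dt = - \frac{\sqrt{\pi}}{3 a^{\frac{3}{2}}}.$$

Repeating twice in total — each differentiation brings down another $(-t^2)$ — gives
$$\frac{d^{2}J}{da^{2}} = \int_{-\infty}^{\infty} \frac{2 t^{4} e^{- a t^{2}}}{3} \, dt = \frac{\sqrt{\pi}}{2 a^{\frac{5}{2}}},$$
and the integrand here is exactly the target integrand, so $I = \frac{\sqrt{\pi}}{2 a^{\frac{5}{2}}}$.

Setting $a = 2$:
$$I = \frac{\sqrt{2} \sqrt{\pi}}{16}.$$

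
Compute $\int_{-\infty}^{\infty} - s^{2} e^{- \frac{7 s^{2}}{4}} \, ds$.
$- \frac{4 \sqrt{7} \sqrt{\pi}}{49}$

Begin with the known integral
$$J(a) = \int_{-\infty}^{\infty} - e^{- a s^{2}} \, ds = - \frac{\sqrt{\pi}}{\sqrt{a}}.$$

Differentiating under the integral sign brings down a factor of $(-s^2)$:
$$\frac{dJ}{da} = \int_{-\infty}^{\infty} s^{2} e^{- a s^{2}} \, ds = \frac{\sqrt{\pi}}{2 a^{\frac{3}{2}}}.$$

The integral on the left is $-I$, so $I = - \frac{\sqrt{\pi}}{2 a^{\frac{3}{2}}}$.

Setting $a = \frac{7}{4}$:
$$I = - \frac{4 \sqrt{7} \sqrt{\pi}}{49}.$$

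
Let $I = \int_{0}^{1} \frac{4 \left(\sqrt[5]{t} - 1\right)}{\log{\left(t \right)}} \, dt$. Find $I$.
$\log{\left(\frac{1296}{625} \right)}$

Introduce a parameter $a$ in the exponent: let $I(a) = \int_{0}^{1} \frac{4 \left(t^{a} - 1\right)}{\log{\left(t \right)}} \, dt$.

Since $\dfrac{\partial}{\partial a}\,t^{a} = t^{a} \ln t$, the $\ln t$ in the denominator cancels and
$$\frac{dI}{da} = \int_{0}^{1} 4 t^{a} \, dt = 4 \left[\frac{t^{a+1}}{a+1}\right]_0^1 = \frac{4}{a + 1}.$$

Integrating with respect to $a$ gives $I(a) = 4 \log{\left(a + 1 \right)} + C$.

At $a = 0$ the integrand is identically $0$, so $I(0) = 0$. The closed form gives $0$, hence $C = 0$.

Setting $a = \frac{1}{5}$:
$$I = \log{\left(\frac{1296}{625} \right)}.$$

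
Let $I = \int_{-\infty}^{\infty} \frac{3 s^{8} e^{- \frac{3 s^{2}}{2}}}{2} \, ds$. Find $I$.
$\frac{35 \sqrt{6} \sqrt{\pi}}{54}$

Consider the simpler parametrised integral
$$J(a) = \int_{-\infty}^{\infty} \frac{3 e^{- a s^{2}}}{2} \, ds = \frac{3 \sqrt{\pi}}{2 \sqrt{a}}.$$

Differentiating under the integral sign brings down a factor of $(-s^2)$:
$$\frac{dJ}{da} = \int_{-\infty}^{\infty} - \frac{3 s^{2} e^{- a s^{2}}}{2} \, ds = - \frac{3 \sqrt{\pi}}{4 a^{\frac{3}{2}}}.$$

Repeating $4$ times in total — each differentiation brings down another $(-s^2)$ — gives
$$\frac{d^{4}J}{da^{4}} = \int_{-\infty}^{\infty} \frac{3 s^{8} e^{- a s^{2}}}{2} \, ds = \frac{315 \sqrt{\pi}}{32 a^{\frac{9}{2}}},$$
and the integrand here is exactly the target integrand, so $I = \frac{315 \sqrt{\pi}}{32 a^{\frac{9}{2}}}$.

Setting $a = \frac{3}{2}$:
$$I = \frac{35 \sqrt{6} \sqrt{\pi}}{54}.$$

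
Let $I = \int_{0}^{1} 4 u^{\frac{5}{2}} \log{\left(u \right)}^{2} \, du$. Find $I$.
$\frac{64}{343}$

Begin with the known integral
$$J(a) = \int_{0}^{1} 4 u^{a} \, du = \frac{4}{a + 1}.$$

Differentiating under the integral sign brings down a factor of $\ln u$:
$$\frac{dJ}{da} = \int_{0}^{1} 4 u^{a} \log{\left(u \right)} \, du = - \frac{4}{\left(a + 1\right)^{2}}.$$

Repeating twice in total — each differentiation brings down another $\ln u$ — gives
$$\frac{d^{2}J}{da^{2}} = \int_{0}^{1} 4 u^{a} \log{\left(u \right)}^{2} \, du = \frac{8}{\left(a + 1\right)^{3}},$$
and the integrand here is exactly the target integrand, so $I = \frac{8}{\left(a + 1\right)^{3}}$.

Setting $a = \frac{5}{2}$:
$$I = \frac{64}{343}.$$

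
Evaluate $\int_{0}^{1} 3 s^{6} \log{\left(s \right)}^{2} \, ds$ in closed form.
$\frac{6}{343}$

Start from the elementary integral
$$J(a) = \int_{0}^{1} 3 s^{a} \, ds = \frac{3}{a + 1}.$$

Differentiating under the integral sign brings down a factor of $\ln s$:
$$\frac{dJ}{da} = \int_{0}^{1} 3 s^{a} \log{\left(s \right)} \, ds = - \frac{3}{\left(a + 1\right)^{2}}.$$

Repeating twice in total — each differentiation brings down another $\ln s$ — gives
$$\frac{d^{2}J}{da^{2}} = \int_{0}^{1} 3 s^{a} \log{\left(s \right)}^{2} \, ds = \frac{6}{\left(a + 1\right)^{3}},$$
and the integrand here is exactly the target integrand, so $I = \frac{6}{\left(a + 1\right)^{3}}$.

Setting $a = 6$:
$$I = \frac{6}{343}.$$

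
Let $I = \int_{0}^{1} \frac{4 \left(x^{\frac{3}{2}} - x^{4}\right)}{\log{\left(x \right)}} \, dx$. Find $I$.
$- \log{\left(16 \right)}$

Introduce a parameter $a$ in the exponent: let $I(a) = \int_{0}^{1} \frac{4 \left(x^{\frac{3}{2}} - x^{a}\right)}{\log{\left(x \right)}} \, dx$.

Since $\dfrac{\partial}{\partial a}\,x^{a} = x^{a} \ln x$, the $\ln x$ in the denominator cancels and
$$\frac{dI}{da} = \int_{0}^{1} -4 x^{a} \, dx = -4 \left[\frac{x^{a+1}}{a+1}\right]_0^1 = - \frac{4}{a + 1}.$$

Integrating with respect to $a$ gives $I(a) = - \log{\left(\frac{16 \left(a + 1\right)^{4}}{625} \right)} + C$.

At $a = \frac{3}{2}$ the integrand is identically $0$, so $I(\frac{3}{2}) = 0$. The closed form gives $0$, hence $C = 0$.

Setting $a = 4$:
$$I = - \log{\left(16 \right)}.$$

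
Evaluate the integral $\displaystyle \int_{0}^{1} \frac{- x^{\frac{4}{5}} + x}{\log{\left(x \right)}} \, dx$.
$\log{\left(\frac{10}{9} \right)}$

Consider the one-parameter family: let $I(a) = \int_{0}^{1} \frac{- x^{\frac{4}{5}} + x^{a}}{\log{\left(x \right)}} \, dx$.

Since $\dfrac{\partial}{\partial a}\,x^{a} = x^{a} \ln x$, the $\ln x$ in the denominator cancels and
$$\frac{dI}{da} = \int_{0}^{1} x^{a} \, dx = \left[\frac{x^{a+1}}{a+1}\right]_0^1 = \frac{1}{a + 1}.$$

Integrating with respect to $a$ gives $I(a) = \log{\left(\frac{5 a}{9} + \frac{5}{9} \right)} + C$.

At $a = \frac{4}{5}$ the integrand is identically $0$, so $I(\frac{4}{5}) = 0$. The closed form gives $0$, hence $C = 0$.

Setting $a = 1$:
$$I = \log{\left(\frac{10}{9} \right)}.$$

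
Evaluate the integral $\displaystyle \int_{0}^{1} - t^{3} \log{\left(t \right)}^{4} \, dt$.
$- \frac{3}{128}$

Start from the elementary integral
$$J(a) = \int_{0}^{1} - t^{a} \, dt = - \frac{1}{a + 1}.$$

Differentiating under the integral sign brings down a factor of $\ln t$:
$$\frac{dJ}{da} = \int_{0}^{1} - t^{a} \log{\left(t \right)} \, dt = \frac{1}{\left(a + 1\right)^{2}}.$$

Repeating $4$ times in total — each differentiation brings down another $\ln t$ — gives
$$\frac{d^{4}J}{da^{4}} = \int_{0}^{1} - t^{a} \log{\left(t \right)}^{4} \, dt = - \frac{24}{\left(a + 1\right)^{5}},$$
and the integrand here is exactly the target integrand, so $I = - \frac{24}{\left(a + 1\right)^{5}}$.

Setting $a = 3$:
$$I = - \frac{3}{128}.$$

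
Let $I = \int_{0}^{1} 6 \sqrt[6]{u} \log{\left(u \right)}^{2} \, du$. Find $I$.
$\frac{2592}{343}$

Begin with the known integral
$$J(a) = \int_{0}^{1} 6 u^{a} \, du = \frac{6}{a + 1}.$$

Differentiating under the integral sign brings down a factor of $\ln u$:
$$\frac{dJ}{da} = \int_{0}^{1} 6 u^{a} \log{\left(u \right)} \, du = - \frac{6}{\left(a + 1\right)^{2}}.$$

Repeating twice in total — each differentiation brings down another $\ln u$ — gives
$$\frac{d^{2}J}{da^{2}} = \int_{0}^{1} 6 u^{a} \log{\left(u \right)}^{2} \, du = \frac{12}{\left(a + 1\right)^{3}},$$
and the integrand here is exactly the target integrand, so $I = \frac{12}{\left(a + 1\right)^{3}}$.

Setting $a = \frac{1}{6}$:
$$I = \frac{2592}{343}.$$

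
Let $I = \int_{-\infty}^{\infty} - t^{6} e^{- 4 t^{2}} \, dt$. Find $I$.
$- \frac{15 \sqrt{\pi}}{1024}$

Begin with the known integral
$$J(a) = \int_{-\infty}^{\infty} - e^{- a t^{2}} \, dt = - \frac{\sqrt{\pi}}{\sqrt{a}}.$$

Differentiating under the integral sign brings down a factor of $(-t^2)$:
$$\frac{dJ}{da} = \int_{-\infty}^{\infty} t^{2} e^{- a t^{2}} \, dt = \frac{\sqrt{\pi}}{2 a^{\frac{3}{2}}}.$$

Repeating $3$ times in total — each differentiation brings down another $(-t^2)$ — gives
$$\frac{d^{3}J}{da^{3}} = \int_{-\infty}^{\infty} t^{6} e^{- a t^{2}} \, dt = \frac{15 \sqrt{\pi}}{8 a^{\frac{7}{2}}},$$
and the integrand here is $(-1)^{3}$ times the target integrand, so $I = (-1)^{3}\,\frac{d^{3}J}{da^{3}} = - \frac{15 \sqrt{\pi}}{8 a^{\frac{7}{2}}}$.

Setting $a = 4$:
$$I = - \frac{15 \sqrt{\pi}}{1024}.$$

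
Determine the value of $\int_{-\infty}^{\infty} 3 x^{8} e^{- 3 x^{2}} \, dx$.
$\frac{35 \sqrt{3} \sqrt{\pi}}{432}$

Start from the elementary integral
$$J(a) = \int_{-\infty}^{\infty} 3 e^{- a x^{2}} \, dx = \frac{3 \sqrt{\pi}}{\sqrt{a}}.$$

Differentiating under the integral sign brings down a factor of $(-x^2)$:
$$\frac{dJ}{da} = \int_{-\infty}^{\infty} - 3 x^{2} e^{- a x^{2}} \, dx = - \frac{3 \sqrt{\pi}}{2 a^{\frac{3}{2}}}.$$

Repeating $4$ times in total — each differentiation brings down another $(-x^2)$ — gives
$$\frac{d^{4}J}{da^{4}} = \int_{-\infty}^{\infty} 3 x^{8} e^{- a x^{2}} \, dx = \frac{315 \sqrt{\pi}}{16 a^{\frac{9}{2}}},$$
and the integrand here is exactly the target integrand, so $I = \frac{315 \sqrt{\pi}}{16 a^{\frac{9}{2}}}$.

Setting $a = 3$:
$$I = \frac{35 \sqrt{3} \sqrt{\pi}}{432}.$$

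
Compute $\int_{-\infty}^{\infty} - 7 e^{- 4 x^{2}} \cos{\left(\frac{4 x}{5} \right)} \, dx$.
$- \frac{7 \sqrt{\pi}}{2 e^{\frac{1}{25}}}$

Define $I(b) = \int_{-\infty}^{\infty} - 7 e^{- 4 x^{2}} \cos{\left(b x \right)} \, dx$.

Differentiating under the integral sign,
$$I'(b) = \int_{-\infty}^{\infty} 7 x e^{- 4 x^{2}} \sin{\left(b x \right)} \, dx.$$

Integrate $\int_{-\infty}^{\infty} x \sin(b x)\, e^{- 4 x^{2}}\, dx$ by parts with $u = \sin(b x)$ and $dv = x\, e^{- 4 x^{2}}\, dx$, giving $v = - \frac{e^{- 4 x^{2}}}{8}$. The boundary term vanishes and
$$\int_{-\infty}^{\infty} x \sin(b x)\, e^{- 4 x^{2}}\, dx = \frac{b}{8} \int_{-\infty}^{\infty} \cos(b x)\, e^{- 4 x^{2}}\, dx,$$
so $I'(b) = - \frac{b}{8}\, I(b)$.

This is a separable first-order ODE; solving with the initial condition $I(0) = \int_{-\infty}^{\infty} - 7 e^{- 4 x^{2}}\,dx = - \frac{7 \sqrt{\pi}}{2}$ gives
$$I(b) = - \frac{7 \sqrt{\pi} e^{- \frac{b^{2}}{16}}}{2}.$$

Setting $b = \frac{4}{5}$:
$$I = - \frac{7 \sqrt{\pi}}{2 e^{\frac{1}{25}}}.$$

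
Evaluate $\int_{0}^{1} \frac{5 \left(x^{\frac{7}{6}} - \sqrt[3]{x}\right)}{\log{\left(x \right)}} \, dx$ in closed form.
$- \log{\left(\frac{32768}{371293} \right)}$

Consider the one-parameter family: let $I(a) = \int_{0}^{1} \frac{5 \left(x^{\frac{7}{6}} - x^{a}\right)}{\log{\left(x \right)}} \, dx$.

Since $\dfrac{\partial}{\partial a}\,x^{a} = x^{a} \ln x$, the $\ln x$ in the denominator cancels and
$$\frac{dI}{da} = \int_{0}^{1} -5 x^{a} \, dx = -5 \left[\frac{x^{a+1}}{a+1}\right]_0^1 = - \frac{5}{a + 1}.$$

Integrating with respect to $a$ gives $I(a) = - \log{\left(\frac{7776 \left(a + 1\right)^{5}}{371293} \right)} + C$.

At $a = \frac{7}{6}$ the integrand is identically $0$, so $I(\frac{7}{6}) = 0$. The closed form gives $0$, hence $C = 0$.

Setting $a = \frac{1}{3}$:
$$I = - \log{\left(\frac{32768}{371293} \right)}.$$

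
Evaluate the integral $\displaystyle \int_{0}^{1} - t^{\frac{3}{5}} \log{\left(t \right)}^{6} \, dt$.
$- \frac{3515625}{131072}$

Start from the elementary integral
$$J(a) = \int_{0}^{1} - t^{a} \, dt = - \frac{1}{a + 1}.$$

Differentiating under the integral sign brings down a factor of $\ln t$:
$$\frac{dJ}{da} = \int_{0}^{1} - t^{a} \log{\left(t \right)} \, dt = \frac{1}{\left(a + 1\right)^{2}}.$$

Repeating $6$ times in total — each differentiation brings down another $\ln t$ — gives
$$\frac{d^{6}J}{da^{6}} = \int_{0}^{1} - t^{a} \log{\left(t \right)}^{6} \, dt = - \frac{720}{\left(a + 1\right)^{7}},$$
and the integrand here is exactly the target integrand, so $I = - \frac{720}{\left(a + 1\right)^{7}}$.

Setting $a = \frac{3}{5}$:
$$I = - \frac{3515625}{131072}.$$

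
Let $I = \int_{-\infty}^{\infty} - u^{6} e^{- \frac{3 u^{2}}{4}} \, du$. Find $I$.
$- \frac{80 \sqrt{3} \sqrt{\pi}}{27}$

Begin with the known integral
$$J(a) = \int_{-\infty}^{\infty} - e^{- a u^{2}} \, du = - \frac{\sqrt{\pi}}{\sqrt{a}}.$$

Differentiating under the integral sign brings down a factor of $(-u^2)$:
$$\frac{dJ}{da} = \int_{-\infty}^{\infty} u^{2} e^{- a u^{2}} \, du = \frac{\sqrt{\pi}}{2 a^{\frac{3}{2}}}.$$

Repeating $3$ times in total — each differentiation brings down another $(-u^2)$ — gives
$$\frac{d^{3}J}{da^{3}} = \int_{-\infty}^{\infty} u^{6} e^{- a u^{2}} \, du = \frac{15 \sqrt{\pi}}{8 a^{\frac{7}{2}}},$$
and the integrand here is $(-1)^{3}$ times the target integrand, so $I = (-1)^{3}\,\frac{d^{3}J}{da^{3}} = - \frac{15 \sqrt{\pi}}{8 a^{\frac{7}{2}}}$.

Setting $a = \frac{3}{4}$:
$$I = - \frac{80 \sqrt{3} \sqrt{\pi}}{27}.$$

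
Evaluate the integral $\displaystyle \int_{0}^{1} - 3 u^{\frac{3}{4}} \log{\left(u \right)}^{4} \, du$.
$- \frac{73728}{16807}$

Start from the elementary integral
$$J(a) = \int_{0}^{1} - 3 u^{a} \, du = - \frac{3}{a + 1}.$$

Differentiating under the integral sign brings down a factor of $\ln u$:
$$\frac{dJ}{da} = \int_{0}^{1} - 3 u^{a} \log{\left(u \right)} \, du = \frac{3}{\left(a + 1\right)^{2}}.$$

Repeating $4$ times in total — each differentiation brings down another $\ln u$ — gives
$$\frac{d^{4}J}{da^{4}} = \int_{0}^{1} - 3 u^{a} \log{\left(u \right)}^{4} \, du = - \frac{72}{\left(a + 1\right)^{5}},$$
and the integrand here is exactly the target integrand, so $I = - \frac{72}{\left(a + 1\right)^{5}}$.

Setting $a = \frac{3}{4}$:
$$I = - \frac{73728}{16807}.$$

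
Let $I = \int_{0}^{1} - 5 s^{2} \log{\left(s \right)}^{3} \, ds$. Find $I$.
$\frac{10}{27}$

Begin with the known integral
$$J(a) = \int_{0}^{1} - 5 s^{a} \, ds = - \frac{5}{a + 1}.$$

Differentiating under the integral sign brings down a factor of $\ln s$:
$$\frac{dJ}{da} = \int_{0}^{1} - 5 s^{a} \log{\left(s \right)} \, ds = \frac{5}{\left(a + 1\right)^{2}}.$$

Repeating $3$ times in total — each differentiation brings down another $\ln s$ — gives
$$\frac{d^{3}J}{da^{3}} = \int_{0}^{1} - 5 s^{a} \log{\left(s \right)}^{3} \, ds = \frac{30}{\left(a + 1\right)^{4}},$$
and the integrand here is exactly the target integrand, so $I = \frac{30}{\left(a + 1\right)^{4}}$.

Setting $a = 2$:
$$I = \frac{10}{27}.$$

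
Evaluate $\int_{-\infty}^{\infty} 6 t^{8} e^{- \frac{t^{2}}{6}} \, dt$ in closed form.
$51030 \sqrt{6} \sqrt{\pi}$

Consider the simpler parametrised integral
$$J(a) = \int_{-\infty}^{\infty} 6 e^{- a t^{2}} \, dt = \frac{6 \sqrt{\pi}}{\sqrt{a}}.$$

Differentiating under the integral sign brings down a factor of $(-t^2)$:
$$\frac{dJ}{da} = \int_{-\infty}^{\infty} - 6 t^{2} e^{- a t^{2}} \, dt = - \frac{3 \sqrt{\pi}}{a^{\frac{3}{2}}}.$$

Repeating $4$ times in total — each differentiation brings down another $(-t^2)$ — gives
$$\frac{d^{4}J}{da^{4}} = \int_{-\infty}^{\infty} 6 t^{8} e^{- a t^{2}} \, dt = \frac{315 \sqrt{\pi}}{8 a^{\frac{9}{2}}},$$
and the integrand here is exactly the target integrand, so $I = \frac{315 \sqrt{\pi}}{8 a^{\frac{9}{2}}}$.

Setting $a = \frac{1}{6}$:
$$I = 51030 \sqrt{6} \sqrt{\pi}.$$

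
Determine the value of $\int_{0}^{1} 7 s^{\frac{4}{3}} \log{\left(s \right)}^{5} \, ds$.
$- \frac{87480}{16807}$

Start from the elementary integral
$$J(a) = \int_{0}^{1} 7 s^{a} \, ds = \frac{7}{a + 1}.$$

Differentiating under the integral sign brings down a factor of $\ln s$:
$$\frac{dJ}{da} = \int_{0}^{1} 7 s^{a} \log{\left(s \right)} \, ds = - \frac{7}{\left(a + 1\right)^{2}}.$$

Repeating $5$ times in total — each differentiation brings down another $\ln s$ — gives
$$\frac{d^{5}J}{da^{5}} = \int_{0}^{1} 7 s^{a} \log{\left(s \right)}^{5} \, ds = - \frac{840}{\left(a + 1\right)^{6}},$$
and the integrand here is exactly the target integrand, so $I = - \frac{840}{\left(a + 1\right)^{6}}$.

Setting $a = \frac{4}{3}$:
$$I = - \frac{87480}{16807}.$$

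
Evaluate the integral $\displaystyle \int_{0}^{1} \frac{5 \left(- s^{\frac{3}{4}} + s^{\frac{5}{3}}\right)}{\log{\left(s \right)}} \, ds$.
$- \log{\left(\frac{4084101}{33554432} \right)}$

Replace the exponent $\frac{3}{4}$ by a parameter $a$: let $I(a) = \int_{0}^{1} \frac{5 \left(s^{\frac{5}{3}} - s^{a}\right)}{\log{\left(s \right)}} \, ds$.

Since $\dfrac{\partial}{\partial a}\,s^{a} = s^{a} \ln s$, the $\ln s$ in the denominator cancels and
$$\frac{dI}{da} = \int_{0}^{1} -5 s^{a} \, ds = -5 \left[\frac{s^{a+1}}{a+1}\right]_0^1 = - \frac{5}{a + 1}.$$

Integrating with respect to $a$ gives $I(a) = - \log{\left(\frac{243 \left(a + 1\right)^{5}}{32768} \right)} + C$.

At $a = \frac{5}{3}$ the integrand is identically $0$, so $I(\frac{5}{3}) = 0$. The closed form gives $0$, hence $C = 0$.

Setting $a = \frac{3}{4}$:
$$I = - \log{\left(\frac{4084101}{33554432} \right)}.$$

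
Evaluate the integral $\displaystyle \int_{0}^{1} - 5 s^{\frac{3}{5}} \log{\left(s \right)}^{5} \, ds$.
$\frac{1171875}{32768}$

Begin with the known integral
$$J(a) = \int_{0}^{1} - 5 s^{a} \, ds = - \frac{5}{a + 1}.$$

Differentiating under the integral sign brings down a factor of $\ln s$:
$$\frac{dJ}{da} = \int_{0}^{1} - 5 s^{a} \log{\left(s \right)} \, ds = \frac{5}{\left(a + 1\right)^{2}}.$$

Repeating $5$ times in total — each differentiation brings down another $\ln s$ — gives
$$\frac{d^{5}J}{da^{5}} = \int_{0}^{1} - 5 s^{a} \log{\left(s \right)}^{5} \, ds = \frac{600}{\left(a + 1\right)^{6}},$$
and the integrand here is exactly the target integrand, so $I = \frac{600}{\left(a + 1\right)^{6}}$.

Setting $a = \frac{3}{5}$:
$$I = \frac{1171875}{32768}.$$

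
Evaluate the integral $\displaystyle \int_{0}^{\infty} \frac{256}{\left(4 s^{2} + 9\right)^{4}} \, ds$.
$\frac{20 \pi}{2187}$

Recall the elementary integral
$$J(a) = \int_{0}^{\infty} \frac{1}{a^{2} + s^{2}} \, ds = \frac{\pi}{2 a}.$$

Differentiating under the integral sign with respect to $a$,
$$\frac{dJ}{da} = \int_{0}^{\infty} - \frac{2 a}{\left(a^{2} + s^{2}\right)^{2}} \, ds = - \frac{\pi}{2 a^{2}},$$
so $\int_{0}^{\infty} \frac{1}{\left(a^{2} + s^{2}\right)^{2}} \, ds = \frac{\pi}{4 a^{3}}$.

Repeating — each differentiation of $1/(s^2+a^2)^j$ produces $-2ja/(s^2+a^2)^{j+1}$ — and dividing through by $-2ja$ at each step yields, after $3$ differentiations in total,
$$\int_{0}^{\infty} \frac{1}{\left(a^{2} + s^{2}\right)^{4}} \, ds = \frac{5 \pi}{32 a^{7}}.$$

Setting $a = \frac{3}{2}$:
$$I = \frac{20 \pi}{2187}.$$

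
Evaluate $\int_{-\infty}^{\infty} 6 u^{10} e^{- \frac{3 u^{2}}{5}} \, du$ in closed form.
$\frac{109375 \sqrt{15} \sqrt{\pi}}{144}$

Start from the elementary integral
$$J(a) = \int_{-\infty}^{\infty} 6 e^{- a u^{2}} \, du = \frac{6 \sqrt{\pi}}{\sqrt{a}}.$$

Differentiating under the integral sign brings down a factor of $(-u^2)$:
$$\frac{dJ}{da} = \int_{-\infty}^{\infty} - 6 u^{2} e^{- a u^{2}} \, du = - \frac{3 \sqrt{\pi}}{a^{\frac{3}{2}}}.$$

Repeating $5$ times in total — each differentiation brings down another $(-u^2)$ — gives
$$\frac{d^{5}J}{da^{5}} = \int_{-\infty}^{\infty} - 6 u^{10} e^{- a u^{2}} \, du = - \frac{2835 \sqrt{\pi}}{16 a^{\frac{11}{2}}},$$
and the integrand here is $(-1)^{5}$ times the target integrand, so $I = (-1)^{5}\,\frac{d^{5}J}{da^{5}} = \frac{2835 \sqrt{\pi}}{16 a^{\frac{11}{2}}}$.

Setting $a = \frac{3}{5}$:
$$I = \frac{109375 \sqrt{15} \sqrt{\pi}}{144}.$$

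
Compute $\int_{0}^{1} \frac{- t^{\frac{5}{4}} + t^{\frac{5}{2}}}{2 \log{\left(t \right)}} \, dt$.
$- \log{\left(3 \right)} + \frac{\log{\left(14 \right)}}{2}$

Consider the one-parameter family: let $I(a) = \int_{0}^{1} \frac{- t^{\frac{5}{4}} + t^{a}}{2 \log{\left(t \right)}} \, dt$.

Since $\dfrac{\partial}{\partial a}\,t^{a} = t^{a} \ln t$, the $\ln t$ in the denominator cancels and
$$\frac{dI}{da} = \int_{0}^{1} \frac{1}{2} t^{a} \, dt = \frac{1}{2} \left[\frac{t^{a+1}}{a+1}\right]_0^1 = \frac{1}{2 \left(a + 1\right)}.$$

Integrating with respect to $a$ gives $I(a) = \log{\left(\frac{2 \sqrt{a + 1}}{3} \right)} + C$.

At $a = \frac{5}{4}$ the integrand is identically $0$, so $I(\frac{5}{4}) = 0$. The closed form gives $0$, hence $C = 0$.

Setting $a = \frac{5}{2}$:
$$I = - \log{\left(3 \right)} + \frac{\log{\left(14 \right)}}{2}.$$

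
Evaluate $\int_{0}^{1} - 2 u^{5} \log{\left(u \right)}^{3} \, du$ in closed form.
$\frac{1}{108}$

Consider the simpler parametrised integral
$$J(a) = \int_{0}^{1} - 2 u^{a} \, du = - \frac{2}{a + 1}.$$

Differentiating under the integral sign brings down a factor of $\ln u$:
$$\frac{dJ}{da} = \int_{0}^{1} - 2 u^{a} \log{\left(u \right)} \, du = \frac{2}{\left(a + 1\right)^{2}}.$$

Repeating $3$ times in total — each differentiation brings down another $\ln u$ — gives
$$\frac{d^{3}J}{da^{3}} = \int_{0}^{1} - 2 u^{a} \log{\left(u \right)}^{3} \, du = \frac{12}{\left(a + 1\right)^{4}},$$
and the integrand here is exactly the target integrand, so $I = \frac{12}{\left(a + 1\right)^{4}}$.

Setting $a = 5$:
$$I = \frac{1}{108}.$$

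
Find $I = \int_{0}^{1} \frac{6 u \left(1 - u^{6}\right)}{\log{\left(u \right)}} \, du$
$- \log{\left(4096 \right)}$

Replace the exponent $1$ by a parameter $a$: let $I(a) = \int_{0}^{1} \frac{6 \left(- u^{7} + u^{a}\right)}{\log{\left(u \right)}} \, du$.

Since $\dfrac{\partial}{\partial a}\,u^{a} = u^{a} \ln u$, the $\ln u$ in the denominator cancels and
$$\frac{dI}{da} = \int_{0}^{1} 6 u^{a} \, du = 6 \left[\frac{u^{a+1}}{a+1}\right]_0^1 = \frac{6}{a + 1}.$$

Integrating with respect to $a$ gives $I(a) = \log{\left(\frac{\left(a + 1\right)^{6}}{262144} \right)} + C$.

At $a = 7$ the integrand is identically $0$, so $I(7) = 0$. The closed form gives $0$, hence $C = 0$.

Setting $a = 1$:
$$I = - \log{\left(4096 \right)}.$$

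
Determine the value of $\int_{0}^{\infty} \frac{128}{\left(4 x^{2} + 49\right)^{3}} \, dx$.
$\frac{12 \pi}{16807}$

Recall the elementary integral
$$J(a) = \int_{0}^{\infty} \frac{2}{a^{2} + x^{2}} \, dx = \frac{\pi}{a}.$$

Differentiating under the integral sign with respect to $a$,
$$\frac{dJ}{da} = \int_{0}^{\infty} - \frac{4 a}{\left(a^{2} + x^{2}\right)^{2}} \, dx = - \frac{\pi}{a^{2}},$$
so $\int_{0}^{\infty} \frac{2}{\left(a^{2} + x^{2}\right)^{2}} \, dx = \frac{\pi}{2 a^{3}}$.

Repeating — each differentiation of $1/(x^2+a^2)^j$ produces $-2ja/(x^2+a^2)^{j+1}$ — and dividing through by $-2ja$ at each step yields, after $2$ differentiations in total,
$$\int_{0}^{\infty} \frac{2}{\left(a^{2} + x^{2}\right)^{3}} \, dx = \frac{3 \pi}{8 a^{5}}.$$

Setting $a = \frac{7}{2}$:
$$I = \frac{12 \pi}{16807}.$$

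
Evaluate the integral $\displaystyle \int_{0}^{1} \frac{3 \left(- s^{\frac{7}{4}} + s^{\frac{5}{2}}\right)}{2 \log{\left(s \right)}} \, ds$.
$- \log{\left(\frac{11 \sqrt{154}}{196} \right)}$

Consider the one-parameter family: let $I(a) = \int_{0}^{1} \frac{3 \left(s^{\frac{5}{2}} - s^{a}\right)}{2 \log{\left(s \right)}} \, ds$.

Since $\dfrac{\partial}{\partial a}\,s^{a} = s^{a} \ln s$, the $\ln s$ in the denominator cancels and
$$\frac{dI}{da} = \int_{0}^{1} - \frac{3}{2} s^{a} \, ds = - \frac{3}{2} \left[\frac{s^{a+1}}{a+1}\right]_0^1 = - \frac{3}{2 a + 2}.$$

Integrating with respect to $a$ gives $I(a) = - \log{\left(\frac{2 \sqrt{14} \left(a + 1\right)^{\frac{3}{2}}}{49} \right)} + C$.

At $a = \frac{5}{2}$ the integrand is identically $0$, so $I(\frac{5}{2}) = 0$. The closed form gives $0$, hence $C = 0$.

Setting $a = \frac{7}{4}$:
$$I = - \log{\left(\frac{11 \sqrt{154}}{196} \right)}.$$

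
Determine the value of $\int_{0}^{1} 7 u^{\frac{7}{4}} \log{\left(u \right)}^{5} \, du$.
$- \frac{3440640}{1771561}$

Start from the elementary integral
$$J(a) = \int_{0}^{1} 7 u^{a} \, du = \frac{7}{a + 1}.$$

Differentiating under the integral sign brings down a factor of $\ln u$:
$$\frac{dJ}{da} = \int_{0}^{1} 7 u^{a} \log{\left(u \right)} \, du = - \frac{7}{\left(a + 1\right)^{2}}.$$

Repeating $5$ times in total — each differentiation brings down another $\ln u$ — gives
$$\frac{d^{5}J}{da^{5}} = \int_{0}^{1} 7 u^{a} \log{\left(u \right)}^{5} \, du = - \frac{840}{\left(a + 1\right)^{6}},$$
and the integrand here is exactly the target integrand, so $I = - \frac{840}{\left(a + 1\right)^{6}}$.

Setting $a = \frac{7}{4}$:
$$I = - \frac{3440640}{1771561}.$$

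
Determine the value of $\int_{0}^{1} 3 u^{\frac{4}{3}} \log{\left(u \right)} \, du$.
$- \frac{27}{49}$

Consider the simpler parametrised integral
$$J(a) = \int_{0}^{1} 3 u^{a} \, du = \frac{3}{a + 1}.$$

Differentiating under the integral sign brings down a factor of $\ln u$:
$$\frac{dJ}{da} = \int_{0}^{1} 3 u^{a} \log{\left(u \right)} \, du = - \frac{3}{\left(a + 1\right)^{2}}.$$

The integral on the left is $I$, so $I = - \frac{3}{\left(a + 1\right)^{2}}$.

Setting $a = \frac{4}{3}$:
$$I = - \frac{27}{49}.$$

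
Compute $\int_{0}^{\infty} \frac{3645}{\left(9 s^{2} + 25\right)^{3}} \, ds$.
$\frac{729 \pi}{10000}$

Start from the standard arctangent integral
$$J(a) = \int_{0}^{\infty} \frac{5}{a^{2} + s^{2}} \, ds = \frac{5 \pi}{2 a}.$$

Differentiating under the integral sign with respect to $a$,
$$\frac{dJ}{da} = \int_{0}^{\infty} - \frac{10 a}{\left(a^{2} + s^{2}\right)^{2}} \, ds = - \frac{5 \pi}{2 a^{2}},$$
so $\int_{0}^{\infty} \frac{5}{\left(a^{2} + s^{2}\right)^{2}} \, ds = \frac{5 \pi}{4 a^{3}}$.

Repeating — each differentiation of $1/(s^2+a^2)^j$ produces $-2ja/(s^2+a^2)^{j+1}$ — and dividing through by $-2ja$ at each step yields, after $2$ differentiations in total,
$$\int_{0}^{\infty} \frac{5}{\left(a^{2} + s^{2}\right)^{3}} \, ds = \frac{15 \pi}{16 a^{5}}.$$

Setting $a = \frac{5}{3}$:
$$I = \frac{729 \pi}{10000}.$$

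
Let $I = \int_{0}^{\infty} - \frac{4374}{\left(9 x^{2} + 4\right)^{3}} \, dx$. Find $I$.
$- \frac{2187 \pi}{256}$

Recall the elementary integral
$$J(a) = \int_{0}^{\infty} - \frac{6}{a^{2} + x^{2}} \, dx = - \frac{3 \pi}{a}.$$

Differentiating under the integral sign with respect to $a$,
$$\frac{dJ}{da} = \int_{0}^{\infty} \frac{12 a}{\left(a^{2} + x^{2}\right)^{2}} \, dx = \frac{3 \pi}{a^{2}},$$
so $\int_{0}^{\infty} - \frac{6}{\left(a^{2} + x^{2}\right)^{2}} \, dx = - \frac{3 \pi}{2 a^{3}}$.

Repeating — each differentiation of $1/(x^2+a^2)^j$ produces $-2ja/(x^2+a^2)^{j+1}$ — and dividing through by $-2ja$ at each step yields, after $2$ differentiations in total,
$$\int_{0}^{\infty} - \frac{6}{\left(a^{2} + x^{2}\right)^{3}} \, dx = - \frac{9 \pi}{8 a^{5}}.$$

Setting $a = \frac{2}{3}$:
$$I = - \frac{2187 \pi}{256}.$$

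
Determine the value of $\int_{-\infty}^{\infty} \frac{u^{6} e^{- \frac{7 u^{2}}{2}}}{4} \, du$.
$\frac{15 \sqrt{14} \sqrt{\pi}}{9604}$

Consider the simpler parametrised integral
$$J(a) = \int_{-\infty}^{\infty} \frac{e^{- a u^{2}}}{4} \, du = \frac{\sqrt{\pi}}{4 \sqrt{a}}.$$

Differentiating under the integral sign brings down a factor of $(-u^2)$:
$$\frac{dJ}{da} = \int_{-\infty}^{\infty} - \frac{u^{2} e^{- a u^{2}}}{4} \, du = - \frac{\sqrt{\pi}}{8 a^{\frac{3}{2}}}.$$

Repeating $3$ times in total — each differentiation brings down another $(-u^2)$ — gives
$$\frac{d^{3}J}{da^{3}} = \int_{-\infty}^{\infty} - \frac{u^{6} e^{- a u^{2}}}{4} \, du = - \frac{15 \sqrt{\pi}}{32 a^{\frac{7}{2}}},$$
and the integrand here is $(-1)^{3}$ times the target integrand, so $I = (-1)^{3}\,\frac{d^{3}J}{da^{3}} = \frac{15 \sqrt{\pi}}{32 a^{\frac{7}{2}}}$.

Setting $a = \frac{7}{2}$:
$$I = \frac{15 \sqrt{14} \sqrt{\pi}}{9604}.$$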